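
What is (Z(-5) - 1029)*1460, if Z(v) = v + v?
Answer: -1516940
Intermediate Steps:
Z(v) = 2*v
(Z(-5) - 1029)*1460 = (2*(-5) - 1029)*1460 = (-10 - 1029)*1460 = -1039*1460 = -1516940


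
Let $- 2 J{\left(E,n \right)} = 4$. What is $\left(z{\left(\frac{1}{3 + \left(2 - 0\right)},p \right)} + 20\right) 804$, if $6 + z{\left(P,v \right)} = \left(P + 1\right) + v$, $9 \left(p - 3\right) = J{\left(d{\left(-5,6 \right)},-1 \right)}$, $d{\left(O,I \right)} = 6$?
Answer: $\frac{216812}{15} \approx 14454.0$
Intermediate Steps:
$J{\left(E,n \right)} = -2$ ($J{\left(E,n \right)} = \left(- \frac{1}{2}\right) 4 = -2$)
$p = \frac{25}{9}$ ($p = 3 + \frac{1}{9} \left(-2\right) = 3 - \frac{2}{9} = \frac{25}{9} \approx 2.7778$)
$z{\left(P,v \right)} = -5 + P + v$ ($z{\left(P,v \right)} = -6 + \left(\left(P + 1\right) + v\right) = -6 + \left(\left(1 + P\right) + v\right) = -6 + \left(1 + P + v\right) = -5 + P + v$)
$\left(z{\left(\frac{1}{3 + \left(2 - 0\right)},p \right)} + 20\right) 804 = \left(\left(-5 + \frac{1}{3 + \left(2 - 0\right)} + \frac{25}{9}\right) + 20\right) 804 = \left(\left(-5 + \frac{1}{3 + \left(2 + 0\right)} + \frac{25}{9}\right) + 20\right) 804 = \left(\left(-5 + \frac{1}{3 + 2} + \frac{25}{9}\right) + 20\right) 804 = \left(\left(-5 + \frac{1}{5} + \frac{25}{9}\right) + 20\right) 804 = \left(- \frac{91}{45} + 20\right) 804 = \frac{809}{45} \cdot 804 = \frac{216812}{15}$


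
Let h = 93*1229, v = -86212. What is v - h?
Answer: -200509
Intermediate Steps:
h = 114297
v - h = -86212 - 1*114297 = -86212 - 114297 = -200509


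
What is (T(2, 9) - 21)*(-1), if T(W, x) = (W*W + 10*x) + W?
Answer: -75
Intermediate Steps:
T(W, x) = W + W**2 + 10*x (T(W, x) = (W**2 + 10*x) + W = W + W**2 + 10*x)
(T(2, 9) - 21)*(-1) = ((2 + 2**2 + 10*9) - 21)*(-1) = ((2 + 4 + 90) - 21)*(-1) = (96 - 21)*(-1) = 75*(-1) = -75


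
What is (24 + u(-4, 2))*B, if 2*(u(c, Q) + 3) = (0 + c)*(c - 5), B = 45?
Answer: 1755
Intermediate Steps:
u(c, Q) = -3 + c*(-5 + c)/2 (u(c, Q) = -3 + ((0 + c)*(c - 5))/2 = -3 + (c*(-5 + c))/2 = -3 + c*(-5 + c)/2)
(24 + u(-4, 2))*B = (24 + (-3 + (½)*(-4)² - 5/2*(-4)))*45 = (24 + (-3 + (½)*16 + 10))*45 = (24 + (-3 + 8 + 10))*45 = (24 + 15)*45 = 39*45 = 1755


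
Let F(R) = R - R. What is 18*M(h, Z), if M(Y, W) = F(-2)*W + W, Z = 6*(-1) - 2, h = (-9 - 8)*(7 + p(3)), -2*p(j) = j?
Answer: -144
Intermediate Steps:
p(j) = -j/2
F(R) = 0
h = -187/2 (h = (-9 - 8)*(7 - ½*3) = -17*(7 - 3/2) = -17*11/2 = -187/2 ≈ -93.500)
Z = -8 (Z = -6 - 2 = -8)
M(Y, W) = W (M(Y, W) = 0*W + W = 0 + W = W)
18*M(h, Z) = 18*(-8) = -144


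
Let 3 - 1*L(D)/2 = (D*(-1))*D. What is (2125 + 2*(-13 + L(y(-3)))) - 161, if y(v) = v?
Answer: 1986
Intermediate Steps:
L(D) = 6 + 2*D² (L(D) = 6 - 2*D*(-1)*D = 6 - 2*(-D)*D = 6 - (-2)*D² = 6 + 2*D²)
(2125 + 2*(-13 + L(y(-3)))) - 161 = (2125 + 2*(-13 + (6 + 2*(-3)²))) - 161 = (2125 + 2*(-13 + (6 + 2*9))) - 161 = (2125 + 2*(-13 + (6 + 18))) - 161 = (2125 + 2*(-13 + 24)) - 161 = (2125 + 2*11) - 161 = (2125 + 22) - 161 = 2147 - 161 = 1986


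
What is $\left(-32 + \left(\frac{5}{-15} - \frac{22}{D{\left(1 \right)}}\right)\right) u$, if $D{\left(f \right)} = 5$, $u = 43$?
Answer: $- \frac{23693}{15} \approx -1579.5$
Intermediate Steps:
$\left(-32 + \left(\frac{5}{-15} - \frac{22}{D{\left(1 \right)}}\right)\right) u = \left(-32 + \left(\frac{5}{-15} - \frac{22}{5}\right)\right) 43 = \left(-32 + \left(5 \left(- \frac{1}{15}\right) - \frac{22}{5}\right)\right) 43 = \left(-32 - \frac{71}{15}\right) 43 = \left(- \frac{551}{15}\right) 43 = - \frac{23693}{15}$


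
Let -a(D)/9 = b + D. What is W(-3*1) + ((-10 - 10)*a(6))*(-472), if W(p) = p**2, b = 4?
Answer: -849591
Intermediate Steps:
a(D) = -36 - 9*D (a(D) = -9*(4 + D) = -36 - 9*D)
W(-3*1) + ((-10 - 10)*a(6))*(-472) = (-3*1)**2 + ((-10 - 10)*(-36 - 9*6))*(-472) = (-3)**2 - 20*(-36 - 54)*(-472) = 9 - 20*(-90)*(-472) = 9 + 1800*(-472) = 9 - 849600 = -849591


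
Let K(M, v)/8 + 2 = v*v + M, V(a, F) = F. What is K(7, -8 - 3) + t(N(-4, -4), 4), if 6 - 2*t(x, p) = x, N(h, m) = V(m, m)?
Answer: 1013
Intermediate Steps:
N(h, m) = m
t(x, p) = 3 - x/2
K(M, v) = -16 + 8*M + 8*v**2 (K(M, v) = -16 + 8*(v*v + M) = -16 + 8*(v**2 + M) = -16 + 8*(M + v**2) = -16 + (8*M + 8*v**2) = -16 + 8*M + 8*v**2)
K(7, -8 - 3) + t(N(-4, -4), 4) = (-16 + 8*7 + 8*(-8 - 3)**2) + (3 - 1/2*(-4)) = (-16 + 56 + 8*(-11)**2) + (3 + 2) = (-16 + 56 + 8*121) + 5 = (-16 + 56 + 968) + 5 = 1008 + 5 = 1013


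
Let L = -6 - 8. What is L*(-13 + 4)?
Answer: 126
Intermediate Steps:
L = -14
L*(-13 + 4) = -14*(-13 + 4) = -14*(-9) = 126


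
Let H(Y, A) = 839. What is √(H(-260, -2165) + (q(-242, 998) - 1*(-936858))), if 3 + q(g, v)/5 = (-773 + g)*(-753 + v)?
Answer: I*√305693 ≈ 552.9*I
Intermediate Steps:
q(g, v) = -15 + 5*(-773 + g)*(-753 + v) (q(g, v) = -15 + 5*((-773 + g)*(-753 + v)) = -15 + 5*(-773 + g)*(-753 + v))
√(H(-260, -2165) + (q(-242, 998) - 1*(-936858))) = √(839 + ((2910330 - 3865*998 - 3765*(-242) + 5*(-242)*998) - 1*(-936858))) = √(839 + ((2910330 - 3857270 + 911130 - 1207580) + 936858)) = √(839 + (-1243390 + 936858)) = √(839 - 306532) = √(-305693) = I*√305693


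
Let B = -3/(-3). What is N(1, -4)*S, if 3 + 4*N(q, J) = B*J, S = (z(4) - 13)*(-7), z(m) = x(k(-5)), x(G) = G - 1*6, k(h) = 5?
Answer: -343/2 ≈ -171.50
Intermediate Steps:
x(G) = -6 + G (x(G) = G - 6 = -6 + G)
z(m) = -1 (z(m) = -6 + 5 = -1)
S = 98 (S = (-1 - 13)*(-7) = -14*(-7) = 98)
B = 1 (B = -3*(-1/3) = 1)
N(q, J) = -3/4 + J/4 (N(q, J) = -3/4 + (1*J)/4 = -3/4 + J/4)
N(1, -4)*S = (-3/4 + (1/4)*(-4))*98 = (-3/4 - 1)*98 = -7/4*98 = -343/2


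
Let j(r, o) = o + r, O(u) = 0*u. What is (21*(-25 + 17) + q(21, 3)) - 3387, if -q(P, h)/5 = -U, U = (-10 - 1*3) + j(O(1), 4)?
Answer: -3600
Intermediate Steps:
O(u) = 0
U = -9 (U = (-10 - 1*3) + (4 + 0) = (-10 - 3) + 4 = -13 + 4 = -9)
q(P, h) = -45 (q(P, h) = -(-5)*(-9) = -5*9 = -45)
(21*(-25 + 17) + q(21, 3)) - 3387 = (21*(-25 + 17) - 45) - 3387 = (21*(-8) - 45) - 3387 = (-168 - 45) - 3387 = -213 - 3387 = -3600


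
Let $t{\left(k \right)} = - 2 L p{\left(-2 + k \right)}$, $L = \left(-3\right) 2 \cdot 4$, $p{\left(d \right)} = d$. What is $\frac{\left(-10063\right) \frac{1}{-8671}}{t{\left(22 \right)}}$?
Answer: $\frac{347}{287040} \approx 0.0012089$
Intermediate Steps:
$L = -24$ ($L = \left(-6\right) 4 = -24$)
$t{\left(k \right)} = -96 + 48 k$ ($t{\left(k \right)} = \left(-2\right) \left(-24\right) \left(-2 + k\right) = 48 \left(-2 + k\right) = -96 + 48 k$)
$\frac{\left(-10063\right) \frac{1}{-8671}}{t{\left(22 \right)}} = \frac{\left(-10063\right) \frac{1}{-8671}}{-96 + 48 \cdot 22} = \frac{\left(-10063\right) \left(- \frac{1}{8671}\right)}{-96 + 1056} = \frac{347}{299 \cdot 960} = \frac{347}{299} \cdot \frac{1}{960} = \frac{347}{287040}$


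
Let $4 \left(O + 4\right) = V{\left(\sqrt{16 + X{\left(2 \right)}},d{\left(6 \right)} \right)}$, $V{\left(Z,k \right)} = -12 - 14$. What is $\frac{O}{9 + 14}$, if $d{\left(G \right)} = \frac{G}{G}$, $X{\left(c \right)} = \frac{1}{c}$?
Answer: $- \frac{21}{46} \approx -0.45652$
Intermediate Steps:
$d{\left(G \right)} = 1$
$V{\left(Z,k \right)} = -26$
$O = - \frac{21}{2}$ ($O = -4 + \frac{1}{4} \left(-26\right) = -4 - \frac{13}{2} = - \frac{21}{2} \approx -10.5$)
$\frac{O}{9 + 14} = - \frac{21}{2 \left(9 + 14\right)} = - \frac{21}{2 \cdot 23} = \left(- \frac{21}{2}\right) \frac{1}{23} = - \frac{21}{46}$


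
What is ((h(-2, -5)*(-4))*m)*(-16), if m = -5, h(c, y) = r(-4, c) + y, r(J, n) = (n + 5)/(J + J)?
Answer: 1720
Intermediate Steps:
r(J, n) = (5 + n)/(2*J) (r(J, n) = (5 + n)/((2*J)) = (5 + n)*(1/(2*J)) = (5 + n)/(2*J))
h(c, y) = -5/8 + y - c/8 (h(c, y) = (½)*(5 + c)/(-4) + y = (½)*(-¼)*(5 + c) + y = (-5/8 - c/8) + y = -5/8 + y - c/8)
((h(-2, -5)*(-4))*m)*(-16) = (((-5/8 - 5 - ⅛*(-2))*(-4))*(-5))*(-16) = (((-5/8 - 5 + ¼)*(-4))*(-5))*(-16) = (-43/8*(-4)*(-5))*(-16) = ((43/2)*(-5))*(-16) = -215/2*(-16) = 1720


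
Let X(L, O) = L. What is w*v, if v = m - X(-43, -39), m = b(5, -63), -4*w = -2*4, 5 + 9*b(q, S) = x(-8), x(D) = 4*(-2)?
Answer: 748/9 ≈ 83.111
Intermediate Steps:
x(D) = -8
b(q, S) = -13/9 (b(q, S) = -5/9 + (⅑)*(-8) = -5/9 - 8/9 = -13/9)
w = 2 (w = -(-1)*4/2 = -¼*(-8) = 2)
m = -13/9 ≈ -1.4444
v = 374/9 (v = -13/9 - 1*(-43) = -13/9 + 43 = 374/9 ≈ 41.556)
w*v = 2*(374/9) = 748/9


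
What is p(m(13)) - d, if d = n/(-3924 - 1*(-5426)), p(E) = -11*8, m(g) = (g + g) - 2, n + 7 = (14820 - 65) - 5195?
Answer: -141729/1502 ≈ -94.360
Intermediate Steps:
n = 9553 (n = -7 + ((14820 - 65) - 5195) = -7 + (14755 - 5195) = -7 + 9560 = 9553)
m(g) = -2 + 2*g (m(g) = 2*g - 2 = -2 + 2*g)
p(E) = -88
d = 9553/1502 (d = 9553/(-3924 - 1*(-5426)) = 9553/(-3924 + 5426) = 9553/1502 ≈ 6.3602)
p(m(13)) - d = -88 - 1*9553/1502 = -88 - 9553/1502 = -141729/1502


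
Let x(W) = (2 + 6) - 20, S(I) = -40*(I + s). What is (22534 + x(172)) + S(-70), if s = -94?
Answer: 29082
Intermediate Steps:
S(I) = 3760 - 40*I (S(I) = -40*(I - 94) = -40*(-94 + I) = 3760 - 40*I)
x(W) = -12 (x(W) = 8 - 20 = -12)
(22534 + x(172)) + S(-70) = (22534 - 12) + (3760 - 40*(-70)) = 22522 + (3760 + 2800) = 22522 + 6560 = 29082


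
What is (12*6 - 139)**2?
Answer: 4489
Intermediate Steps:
(12*6 - 139)**2 = (72 - 139)**2 = (-67)**2 = 4489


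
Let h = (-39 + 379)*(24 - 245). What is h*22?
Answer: -1653080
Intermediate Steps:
h = -75140 (h = 340*(-221) = -75140)
h*22 = -75140*22 = -1653080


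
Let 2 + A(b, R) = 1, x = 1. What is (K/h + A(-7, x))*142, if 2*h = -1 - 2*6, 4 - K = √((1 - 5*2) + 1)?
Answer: -2982/13 + 568*I*√2/13 ≈ -229.38 + 61.79*I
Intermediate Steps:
A(b, R) = -1 (A(b, R) = -2 + 1 = -1)
K = 4 - 2*I*√2 (K = 4 - √((1 - 5*2) + 1) = 4 - √((1 - 10) + 1) = 4 - √(-9 + 1) = 4 - √(-8) = 4 - 2*I*√2 ≈ 4.0 - 2.8284*I)
h = -13/2 (h = (-1 - 2*6)/2 = (-1 - 12)/2 = (½)*(-13) = -13/2 ≈ -6.5000)
(K/h + A(-7, x))*142 = ((4 - 2*I*√2)/(-13/2) - 1)*142 = ((4 - 2*I*√2)*(-2/13) - 1)*142 = ((-8/13 + 4*I*√2/13) - 1)*142 = (-21/13 + 4*I*√2/13)*142 = -2982/13 + 568*I*√2/13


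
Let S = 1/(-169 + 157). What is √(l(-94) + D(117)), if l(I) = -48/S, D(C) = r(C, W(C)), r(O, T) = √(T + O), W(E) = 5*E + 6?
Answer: √(576 + 2*√177) ≈ 24.548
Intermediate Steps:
W(E) = 6 + 5*E
r(O, T) = √(O + T)
D(C) = √(6 + 6*C) (D(C) = √(C + (6 + 5*C)) = √(6 + 6*C))
S = -1/12 (S = 1/(-12) = -1/12 ≈ -0.083333)
l(I) = 576 (l(I) = -48/(-1/12) = -48*(-12) = 576)
√(l(-94) + D(117)) = √(576 + √(6 + 6*117)) = √(576 + √(6 + 702)) = √(576 + √708) = √(576 + 2*√177)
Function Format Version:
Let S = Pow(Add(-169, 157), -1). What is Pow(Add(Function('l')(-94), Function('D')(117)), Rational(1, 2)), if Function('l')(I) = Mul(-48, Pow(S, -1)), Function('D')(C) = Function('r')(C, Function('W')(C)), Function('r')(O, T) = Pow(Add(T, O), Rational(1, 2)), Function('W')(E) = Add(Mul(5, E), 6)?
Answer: Pow(Add(576, Mul(2, Pow(177, Rational(1, 2)))), Rational(1, 2)) ≈ 24.548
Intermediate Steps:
Function('W')(E) = Add(6, Mul(5, E))
Function('r')(O, T) = Pow(Add(O, T), Rational(1, 2))
Function('D')(C) = Pow(Add(6, Mul(6, C)), Rational(1, 2)) (Function('D')(C) = Pow(Add(C, Add(6, Mul(5, C))), Rational(1, 2)) = Pow(Add(6, Mul(6, C)), Rational(1, 2)))
S = Rational(-1, 12) (S = Pow(-12, -1) = Rational(-1, 12) ≈ -0.083333)
Function('l')(I) = 576 (Function('l')(I) = Mul(-48, Pow(Rational(-1, 12), -1)) = Mul(-48, -12) = 576)
Pow(Add(Function('l')(-94), Function('D')(117)), Rational(1, 2)) = Pow(Add(576, Pow(Add(6, Mul(6, 117)), Rational(1, 2))), Rational(1, 2)) = Pow(Add(576, Pow(Add(6, 702), Rational(1, 2))), Rational(1, 2)) = Pow(Add(576, Pow(708, Rational(1, 2))), Rational(1, 2)) = Pow(Add(576, Mul(2, Pow(177, Rational(1, 2)))), Rational(1, 2))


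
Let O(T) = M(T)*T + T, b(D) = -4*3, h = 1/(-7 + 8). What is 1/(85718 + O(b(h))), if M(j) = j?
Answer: 1/85850 ≈ 1.1648e-5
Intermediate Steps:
h = 1 (h = 1/1 = 1)
b(D) = -12
O(T) = T + T**2 (O(T) = T*T + T = T**2 + T = T + T**2)
1/(85718 + O(b(h))) = 1/(85718 - 12*(1 - 12)) = 1/(85718 - 12*(-11)) = 1/(85718 + 132) = 1/85850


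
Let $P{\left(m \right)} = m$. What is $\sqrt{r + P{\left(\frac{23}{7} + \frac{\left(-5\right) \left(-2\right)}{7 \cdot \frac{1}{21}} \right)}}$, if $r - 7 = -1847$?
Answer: $\frac{i \sqrt{88529}}{7} \approx 42.505 i$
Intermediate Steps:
$r = -1840$ ($r = 7 - 1847 = -1840$)
$\sqrt{r + P{\left(\frac{23}{7} + \frac{\left(-5\right) \left(-2\right)}{7 \cdot \frac{1}{21}} \right)}} = \sqrt{-1840 + \left(\frac{23}{7} + \frac{\left(-5\right) \left(-2\right)}{7 \cdot \frac{1}{21}}\right)} = \sqrt{-1840 + \left(23 \cdot \frac{1}{7} + \frac{10}{7 \cdot \frac{1}{21}}\right)} = \sqrt{-1840 + \left(\frac{23}{7} + 10 \frac{1}{\frac{1}{3}}\right)} = \sqrt{-1840 + \left(\frac{23}{7} + 10 \cdot 3\right)} = \sqrt{-1840 + \left(\frac{23}{7} + 30\right)} = \sqrt{-1840 + \frac{233}{7}} = \sqrt{- \frac{12647}{7}} = \frac{i \sqrt{88529}}{7}$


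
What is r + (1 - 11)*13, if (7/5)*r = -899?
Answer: -5405/7 ≈ -772.14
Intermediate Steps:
r = -4495/7 (r = (5/7)*(-899) = -4495/7 ≈ -642.14)
r + (1 - 11)*13 = -4495/7 + (1 - 11)*13 = -4495/7 - 10*13 = -4495/7 - 130 = -5405/7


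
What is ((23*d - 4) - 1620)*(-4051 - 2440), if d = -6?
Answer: 11437142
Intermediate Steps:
((23*d - 4) - 1620)*(-4051 - 2440) = ((23*(-6) - 4) - 1620)*(-4051 - 2440) = ((-138 - 4) - 1620)*(-6491) = (-142 - 1620)*(-6491) = -1762*(-6491) = 11437142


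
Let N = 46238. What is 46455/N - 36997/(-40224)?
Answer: 1789636603/929938656 ≈ 1.9245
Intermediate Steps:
46455/N - 36997/(-40224) = 46455/46238 - 36997/(-40224) = 46455*(1/46238) - 36997*(-1/40224) = 46455/46238 + 36997/40224 = 1789636603/929938656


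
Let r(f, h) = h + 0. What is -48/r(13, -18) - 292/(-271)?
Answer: 3044/813 ≈ 3.7442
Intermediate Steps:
r(f, h) = h
-48/r(13, -18) - 292/(-271) = -48/(-18) - 292/(-271) = -48*(-1/18) - 292*(-1/271) = 8/3 + 292/271 = 3044/813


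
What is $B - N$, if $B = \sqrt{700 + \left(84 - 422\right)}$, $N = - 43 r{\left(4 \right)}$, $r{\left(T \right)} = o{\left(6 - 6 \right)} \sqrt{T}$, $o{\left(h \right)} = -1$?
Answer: $-86 + \sqrt{362} \approx -66.974$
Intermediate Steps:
$r{\left(T \right)} = - \sqrt{T}$
$N = 86$ ($N = - 43 \left(- \sqrt{4}\right) = - 43 \left(\left(-1\right) 2\right) = \left(-43\right) \left(-2\right) = 86$)
$B = \sqrt{362}$ ($B = \sqrt{700 + \left(84 - 422\right)} = \sqrt{700 - 338} = \sqrt{362} \approx 19.026$)
$B - N = \sqrt{362} - 86 = -86 + \sqrt{362}$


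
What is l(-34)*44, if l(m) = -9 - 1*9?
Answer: -792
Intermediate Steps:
l(m) = -18 (l(m) = -9 - 9 = -18)
l(-34)*44 = -18*44 = -792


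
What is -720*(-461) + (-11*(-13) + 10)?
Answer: 332073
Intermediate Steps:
-720*(-461) + (-11*(-13) + 10) = 331920 + (143 + 10) = 331920 + 153 = 332073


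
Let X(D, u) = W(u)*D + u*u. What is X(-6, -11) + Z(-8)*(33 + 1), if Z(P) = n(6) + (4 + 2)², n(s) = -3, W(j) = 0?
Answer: 1243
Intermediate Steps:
X(D, u) = u² (X(D, u) = 0*D + u*u = 0 + u² = u²)
Z(P) = 33 (Z(P) = -3 + (4 + 2)² = -3 + 6² = -3 + 36 = 33)
X(-6, -11) + Z(-8)*(33 + 1) = (-11)² + 33*(33 + 1) = 121 + 33*34 = 121 + 1122 = 1243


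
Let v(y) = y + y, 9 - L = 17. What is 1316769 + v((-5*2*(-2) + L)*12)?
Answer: 1317057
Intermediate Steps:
L = -8 (L = 9 - 1*17 = 9 - 17 = -8)
v(y) = 2*y
1316769 + v((-5*2*(-2) + L)*12) = 1316769 + 2*((-5*2*(-2) - 8)*12) = 1316769 + 2*((-10*(-2) - 8)*12) = 1316769 + 2*((20 - 8)*12) = 1316769 + 2*(12*12) = 1316769 + 2*144 = 1316769 + 288 = 1317057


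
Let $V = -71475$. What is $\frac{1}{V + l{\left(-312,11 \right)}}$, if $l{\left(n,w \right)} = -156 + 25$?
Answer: $- \frac{1}{71606} \approx -1.3965 \cdot 10^{-5}$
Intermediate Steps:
$l{\left(n,w \right)} = -131$
$\frac{1}{V + l{\left(-312,11 \right)}} = \frac{1}{-71475 - 131} = \frac{1}{-71606} = - \frac{1}{71606}$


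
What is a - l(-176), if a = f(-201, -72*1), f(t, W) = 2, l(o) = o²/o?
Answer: 178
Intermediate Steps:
l(o) = o
a = 2
a - l(-176) = 2 - 1*(-176) = 2 + 176 = 178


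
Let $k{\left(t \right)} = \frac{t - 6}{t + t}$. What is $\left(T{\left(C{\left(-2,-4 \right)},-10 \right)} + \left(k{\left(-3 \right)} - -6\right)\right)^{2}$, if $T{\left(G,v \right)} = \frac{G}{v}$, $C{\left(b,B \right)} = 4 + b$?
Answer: $\frac{5329}{100} \approx 53.29$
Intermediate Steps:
$k{\left(t \right)} = \frac{-6 + t}{2 t}$
$\left(T{\left(C{\left(-2,-4 \right)},-10 \right)} + \left(k{\left(-3 \right)} - -6\right)\right)^{2} = \left(\frac{4 - 2}{-10} + \left(\frac{-6 - 3}{2 \left(-3\right)} - -6\right)\right)^{2} = \left(2 \left(- \frac{1}{10}\right) + \left(\frac{1}{2} \left(- \frac{1}{3}\right) \left(-9\right) + 6\right)\right)^{2} = \left(- \frac{1}{5} + \left(\frac{3}{2} + 6\right)\right)^{2} = \left(- \frac{1}{5} + \frac{15}{2}\right)^{2} = \left(\frac{73}{10}\right)^{2} = \frac{5329}{100}$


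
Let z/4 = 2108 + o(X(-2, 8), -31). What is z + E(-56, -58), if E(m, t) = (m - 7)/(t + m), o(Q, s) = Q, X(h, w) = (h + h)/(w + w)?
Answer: 320399/38 ≈ 8431.5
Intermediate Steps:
X(h, w) = h/w (X(h, w) = (2*h)/((2*w)) = (2*h)*(1/(2*w)) = h/w)
E(m, t) = (-7 + m)/(m + t)
z = 8431 (z = 4*(2108 - 2/8) = 4*(2108 - 2*1/8) = 4*(2108 - 1/4) = 4*(8431/4) = 8431)
z + E(-56, -58) = 8431 + (-7 - 56)/(-56 - 58) = 8431 - 63/(-114) = 8431 - 1/114*(-63) = 8431 + 21/38 = 320399/38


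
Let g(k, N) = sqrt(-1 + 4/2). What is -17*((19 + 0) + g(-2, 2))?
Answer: -340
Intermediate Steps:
g(k, N) = 1 (g(k, N) = sqrt(-1 + 4*(1/2)) = sqrt(-1 + 2) = sqrt(1) = 1)
-17*((19 + 0) + g(-2, 2)) = -17*((19 + 0) + 1) = -17*(19 + 1) = -17*20 = -340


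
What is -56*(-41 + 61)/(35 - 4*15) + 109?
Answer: 769/5 ≈ 153.80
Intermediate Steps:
-56*(-41 + 61)/(35 - 4*15) + 109 = -1120/(35 - 60) + 109 = -1120/(-25) + 109 = -1120*(-1)/25 + 109 = -56*(-4/5) + 109 = 224/5 + 109 = 769/5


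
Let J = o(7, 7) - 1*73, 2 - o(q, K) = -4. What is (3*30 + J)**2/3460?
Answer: 529/3460 ≈ 0.15289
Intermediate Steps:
o(q, K) = 6 (o(q, K) = 2 - 1*(-4) = 2 + 4 = 6)
J = -67 (J = 6 - 1*73 = 6 - 73 = -67)
(3*30 + J)**2/3460 = (3*30 - 67)**2/3460 = (90 - 67)**2*(1/3460) = 23**2*(1/3460) = 529*(1/3460) = 529/3460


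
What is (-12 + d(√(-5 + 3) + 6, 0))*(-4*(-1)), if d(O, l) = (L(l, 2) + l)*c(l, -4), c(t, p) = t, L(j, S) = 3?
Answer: -48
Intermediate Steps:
d(O, l) = l*(3 + l) (d(O, l) = (3 + l)*l = l*(3 + l))
(-12 + d(√(-5 + 3) + 6, 0))*(-4*(-1)) = (-12 + 0*(3 + 0))*(-4*(-1)) = (-12 + 0*3)*4 = (-12 + 0)*4 = -12*4 = -48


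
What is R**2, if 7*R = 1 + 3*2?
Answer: 1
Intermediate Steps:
R = 1 (R = (1 + 3*2)/7 = (1 + 6)/7 = (1/7)*7 = 1)
R**2 = 1**2 = 1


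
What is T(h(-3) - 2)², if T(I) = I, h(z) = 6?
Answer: 16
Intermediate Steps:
T(h(-3) - 2)² = (6 - 2)² = 4² = 16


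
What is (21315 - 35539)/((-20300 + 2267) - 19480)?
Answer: 2032/5359 ≈ 0.37918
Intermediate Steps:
(21315 - 35539)/((-20300 + 2267) - 19480) = -14224/(-18033 - 19480) = -14224/(-37513) = -14224*(-1/37513) = 2032/5359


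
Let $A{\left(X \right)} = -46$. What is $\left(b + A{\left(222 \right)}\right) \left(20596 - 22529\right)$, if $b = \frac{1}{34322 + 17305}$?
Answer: $\frac{4590567653}{51627} \approx 88918.0$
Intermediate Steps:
$b = \frac{1}{51627} \approx 1.937 \cdot 10^{-5}$
$\left(b + A{\left(222 \right)}\right) \left(20596 - 22529\right) = \left(\frac{1}{51627} - 46\right) \left(20596 - 22529\right) = \left(- \frac{2374841}{51627}\right) \left(-1933\right) = \frac{4590567653}{51627}$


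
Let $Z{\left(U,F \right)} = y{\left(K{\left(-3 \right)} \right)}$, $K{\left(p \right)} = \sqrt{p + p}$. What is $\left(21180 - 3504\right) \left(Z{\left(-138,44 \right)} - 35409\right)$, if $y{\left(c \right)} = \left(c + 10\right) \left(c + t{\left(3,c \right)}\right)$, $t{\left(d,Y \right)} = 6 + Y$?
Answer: $-625041036 + 459576 i \sqrt{6} \approx -6.2504 \cdot 10^{8} + 1.1257 \cdot 10^{6} i$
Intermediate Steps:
$K{\left(p \right)} = \sqrt{2} \sqrt{p}$ ($K{\left(p \right)} = \sqrt{2 p} = \sqrt{2} \sqrt{p}$)
$y{\left(c \right)} = \left(6 + 2 c\right) \left(10 + c\right)$ ($y{\left(c \right)} = \left(c + 10\right) \left(c + \left(6 + c\right)\right) = \left(10 + c\right) \left(6 + 2 c\right) = \left(6 + 2 c\right) \left(10 + c\right)$)
$Z{\left(U,F \right)} = 48 + 26 i \sqrt{6}$ ($Z{\left(U,F \right)} = 60 + 2 \left(\sqrt{2} \sqrt{-3}\right)^{2} + 26 \sqrt{2} \sqrt{-3} = 60 + 2 \left(\sqrt{2} i \sqrt{3}\right)^{2} + 26 \sqrt{2} i \sqrt{3} = 60 + 2 \left(i \sqrt{6}\right)^{2} + 26 i \sqrt{6} = 60 + 2 \left(-6\right) + 26 i \sqrt{6} = 60 - 12 + 26 i \sqrt{6} = 48 + 26 i \sqrt{6}$)
$\left(21180 - 3504\right) \left(Z{\left(-138,44 \right)} - 35409\right) = \left(21180 - 3504\right) \left(\left(48 + 26 i \sqrt{6}\right) - 35409\right) = 17676 \left(-35361 + 26 i \sqrt{6}\right) = -625041036 + 459576 i \sqrt{6}$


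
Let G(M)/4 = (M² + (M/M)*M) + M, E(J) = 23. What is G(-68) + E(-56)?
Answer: 17975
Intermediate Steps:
G(M) = 4*M² + 8*M (G(M) = 4*((M² + (M/M)*M) + M) = 4*((M² + 1*M) + M) = 4*((M² + M) + M) = 4*((M + M²) + M) = 4*(M² + 2*M) = 4*M² + 8*M)
G(-68) + E(-56) = 4*(-68)*(2 - 68) + 23 = 4*(-68)*(-66) + 23 = 17952 + 23 = 17975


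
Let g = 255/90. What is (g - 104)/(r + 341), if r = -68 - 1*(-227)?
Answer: -607/3000 ≈ -0.20233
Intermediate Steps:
g = 17/6 (g = 255*(1/90) = 17/6 ≈ 2.8333)
r = 159 (r = -68 + 227 = 159)
(g - 104)/(r + 341) = (17/6 - 104)/(159 + 341) = -607/6/500 = -607/6*1/500 = -607/3000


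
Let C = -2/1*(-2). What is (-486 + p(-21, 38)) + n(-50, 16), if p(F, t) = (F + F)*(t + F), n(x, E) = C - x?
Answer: -1146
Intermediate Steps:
C = 4 (C = -2*1*(-2) = -2*(-2) = 4)
n(x, E) = 4 - x
p(F, t) = 2*F*(F + t) (p(F, t) = (2*F)*(F + t) = 2*F*(F + t))
(-486 + p(-21, 38)) + n(-50, 16) = (-486 + 2*(-21)*(-21 + 38)) + (4 - 1*(-50)) = (-486 + 2*(-21)*17) + (4 + 50) = (-486 - 714) + 54 = -1200 + 54 = -1146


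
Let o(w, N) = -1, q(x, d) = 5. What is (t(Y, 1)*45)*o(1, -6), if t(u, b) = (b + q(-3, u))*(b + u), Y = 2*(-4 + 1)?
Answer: 1350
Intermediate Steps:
Y = -6 (Y = 2*(-3) = -6)
t(u, b) = (5 + b)*(b + u) (t(u, b) = (b + 5)*(b + u) = (5 + b)*(b + u))
(t(Y, 1)*45)*o(1, -6) = ((1² + 5*1 + 5*(-6) + 1*(-6))*45)*(-1) = ((1 + 5 - 30 - 6)*45)*(-1) = -30*45*(-1) = -1350*(-1) = 1350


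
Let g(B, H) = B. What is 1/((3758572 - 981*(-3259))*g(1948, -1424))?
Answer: 1/13549608148 ≈ 7.3803e-11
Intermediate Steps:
1/((3758572 - 981*(-3259))*g(1948, -1424)) = 1/((3758572 - 981*(-3259))*1948) = (1/1948)/(3758572 + 3197079) = (1/1948)/6955651 = (1/6955651)*(1/1948) = 1/13549608148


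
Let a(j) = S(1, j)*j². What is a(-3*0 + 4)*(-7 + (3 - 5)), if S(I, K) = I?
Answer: -144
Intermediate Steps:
a(j) = j² (a(j) = 1*j² = j²)
a(-3*0 + 4)*(-7 + (3 - 5)) = (-3*0 + 4)²*(-7 + (3 - 5)) = (0 + 4)²*(-7 - 2) = 4²*(-9) = 16*(-9) = -144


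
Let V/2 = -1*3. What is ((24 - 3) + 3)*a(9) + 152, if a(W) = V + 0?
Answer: 8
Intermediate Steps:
V = -6 (V = 2*(-1*3) = 2*(-3) = -6)
a(W) = -6 (a(W) = -6 + 0 = -6)
((24 - 3) + 3)*a(9) + 152 = ((24 - 3) + 3)*(-6) + 152 = (21 + 3)*(-6) + 152 = 24*(-6) + 152 = -144 + 152 = 8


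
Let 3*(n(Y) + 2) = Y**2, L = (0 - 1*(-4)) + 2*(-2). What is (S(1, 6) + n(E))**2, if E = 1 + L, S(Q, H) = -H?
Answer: 529/9 ≈ 58.778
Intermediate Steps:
L = 0 (L = (0 + 4) - 4 = 4 - 4 = 0)
E = 1 (E = 1 + 0 = 1)
n(Y) = -2 + Y**2/3
(S(1, 6) + n(E))**2 = (-1*6 + (-2 + (1/3)*1**2))**2 = (-6 + (-2 + (1/3)*1))**2 = (-6 + (-2 + 1/3))**2 = (-6 - 5/3)**2 = (-23/3)**2 = 529/9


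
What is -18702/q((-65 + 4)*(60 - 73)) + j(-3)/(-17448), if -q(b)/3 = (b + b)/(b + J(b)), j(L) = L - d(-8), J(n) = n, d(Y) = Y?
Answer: 108770827/17448 ≈ 6234.0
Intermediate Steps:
j(L) = 8 + L (j(L) = L - 1*(-8) = L + 8 = 8 + L)
q(b) = -3 (q(b) = -3*(b + b)/(b + b) = -3*2*b/(2*b) = -3*2*b*1/(2*b) = -3*1 = -3)
-18702/q((-65 + 4)*(60 - 73)) + j(-3)/(-17448) = -18702/(-3) + (8 - 3)/(-17448) = -18702*(-⅓) + 5*(-1/17448) = 6234 - 5/17448 = 108770827/17448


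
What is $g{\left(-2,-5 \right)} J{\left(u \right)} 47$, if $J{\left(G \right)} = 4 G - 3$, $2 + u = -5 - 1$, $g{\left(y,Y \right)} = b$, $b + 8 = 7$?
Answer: $1645$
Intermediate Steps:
$b = -1$ ($b = -8 + 7 = -1$)
$g{\left(y,Y \right)} = -1$
$u = -8$ ($u = -2 - 6 = -8$)
$J{\left(G \right)} = -3 + 4 G$
$g{\left(-2,-5 \right)} J{\left(u \right)} 47 = - (-3 + 4 \left(-8\right)) 47 = - (-3 - 32) 47 = \left(-1\right) \left(-35\right) 47 = 35 \cdot 47 = 1645$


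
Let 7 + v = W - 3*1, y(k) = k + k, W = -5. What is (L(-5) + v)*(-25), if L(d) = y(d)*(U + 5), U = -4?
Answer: 625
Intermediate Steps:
y(k) = 2*k
L(d) = 2*d (L(d) = (2*d)*(-4 + 5) = (2*d)*1 = 2*d)
v = -15 (v = -7 + (-5 - 3*1) = -7 + (-5 - 3) = -7 - 8 = -15)
(L(-5) + v)*(-25) = (2*(-5) - 15)*(-25) = (-10 - 15)*(-25) = -25*(-25) = 625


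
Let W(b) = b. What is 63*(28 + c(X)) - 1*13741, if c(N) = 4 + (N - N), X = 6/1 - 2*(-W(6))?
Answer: -11725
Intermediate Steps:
X = 18 (X = 6/1 - 2/((-1/6)) = 6*1 - 2/((-1*1/6)) = 6 - 2/(-1/6) = 6 - 2*(-6) = 6 + 12 = 18)
c(N) = 4 (c(N) = 4 + 0 = 4)
63*(28 + c(X)) - 1*13741 = 63*(28 + 4) - 1*13741 = 63*32 - 13741 = 2016 - 13741 = -11725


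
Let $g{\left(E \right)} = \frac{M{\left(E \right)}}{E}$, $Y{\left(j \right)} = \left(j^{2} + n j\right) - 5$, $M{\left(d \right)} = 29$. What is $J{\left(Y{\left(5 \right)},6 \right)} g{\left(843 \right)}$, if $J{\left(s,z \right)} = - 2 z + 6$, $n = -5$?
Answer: $- \frac{58}{281} \approx -0.20641$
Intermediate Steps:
$Y{\left(j \right)} = -5 + j^{2} - 5 j$ ($Y{\left(j \right)} = \left(j^{2} - 5 j\right) - 5 = -5 + j^{2} - 5 j$)
$J{\left(s,z \right)} = 6 - 2 z$
$g{\left(E \right)} = \frac{29}{E}$
$J{\left(Y{\left(5 \right)},6 \right)} g{\left(843 \right)} = \left(6 - 12\right) \frac{29}{843} = \left(6 - 12\right) 29 \cdot \frac{1}{843} = \left(-6\right) \frac{29}{843} = - \frac{58}{281}$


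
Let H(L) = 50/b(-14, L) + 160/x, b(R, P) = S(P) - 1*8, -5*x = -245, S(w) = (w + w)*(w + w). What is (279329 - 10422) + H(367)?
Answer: 507062036821/1885618 ≈ 2.6891e+5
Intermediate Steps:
S(w) = 4*w**2 (S(w) = (2*w)*(2*w) = 4*w**2)
x = 49 (x = -1/5*(-245) = 49)
b(R, P) = -8 + 4*P**2 (b(R, P) = 4*P**2 - 1*8 = 4*P**2 - 8 = -8 + 4*P**2)
H(L) = 160/49 + 50/(-8 + 4*L**2) (H(L) = 50/(-8 + 4*L**2) + 160/49 = 160/49 + 50/(-8 + 4*L**2))
(279329 - 10422) + H(367) = (279329 - 10422) + 5*(117 + 64*367**2)/(98*(-2 + 367**2)) = 268907 + 5*(117 + 64*134689)/(98*(-2 + 134689)) = 268907 + (5/98)*(117 + 8620096)/134687 = 268907 + (5/98)*(1/134687)*8620213 = 268907 + 6157295/1885618 = 507062036821/1885618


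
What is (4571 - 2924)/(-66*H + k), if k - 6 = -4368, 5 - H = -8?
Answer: -183/580 ≈ -0.31552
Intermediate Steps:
H = 13 (H = 5 - 1*(-8) = 5 + 8 = 13)
k = -4362 (k = 6 - 4368 = -4362)
(4571 - 2924)/(-66*H + k) = (4571 - 2924)/(-66*13 - 4362) = 1647/(-858 - 4362) = 1647/(-5220) = 1647*(-1/5220) = -183/580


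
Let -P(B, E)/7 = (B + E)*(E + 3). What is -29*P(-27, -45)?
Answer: 613872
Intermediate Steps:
P(B, E) = -7*(3 + E)*(B + E) (P(B, E) = -7*(B + E)*(E + 3) = -7*(B + E)*(3 + E) = -7*(3 + E)*(B + E))
-29*P(-27, -45) = -29*(-21*(-27) - 21*(-45) - 7*(-45)**2 - 7*(-27)*(-45)) = -29*(567 + 945 - 7*2025 - 8505) = -29*(567 + 945 - 14175 - 8505) = -29*(-21168) = 613872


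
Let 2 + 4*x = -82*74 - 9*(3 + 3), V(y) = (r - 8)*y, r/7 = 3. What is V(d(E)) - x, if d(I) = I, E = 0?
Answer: 1531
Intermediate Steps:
r = 21 (r = 7*3 = 21)
V(y) = 13*y (V(y) = (21 - 8)*y = 13*y)
x = -1531 (x = -½ + (-82*74 - 9*(3 + 3))/4 = -½ + (-6068 - 9*6)/4 = -½ + (-6068 - 54)/4 = -½ + (¼)*(-6122) = -½ - 3061/2 = -1531)
V(d(E)) - x = 13*0 - 1*(-1531) = 0 + 1531 = 1531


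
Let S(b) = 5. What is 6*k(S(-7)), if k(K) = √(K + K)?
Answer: 6*√10 ≈ 18.974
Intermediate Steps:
k(K) = √2*√K (k(K) = √(2*K) = √2*√K)
6*k(S(-7)) = 6*(√2*√5) = 6*√10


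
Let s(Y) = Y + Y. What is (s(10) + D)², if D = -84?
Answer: 4096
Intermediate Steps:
s(Y) = 2*Y
(s(10) + D)² = (2*10 - 84)² = (20 - 84)² = (-64)² = 4096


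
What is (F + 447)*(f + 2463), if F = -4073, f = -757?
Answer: -6185956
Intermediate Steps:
(F + 447)*(f + 2463) = (-4073 + 447)*(-757 + 2463) = -3626*1706 = -6185956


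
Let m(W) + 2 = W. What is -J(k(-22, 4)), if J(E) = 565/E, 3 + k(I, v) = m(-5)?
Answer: 113/2 ≈ 56.500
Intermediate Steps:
m(W) = -2 + W
k(I, v) = -10 (k(I, v) = -3 + (-2 - 5) = -3 - 7 = -10)
-J(k(-22, 4)) = -565/(-10) = -565*(-1)/10 = -1*(-113/2) = 113/2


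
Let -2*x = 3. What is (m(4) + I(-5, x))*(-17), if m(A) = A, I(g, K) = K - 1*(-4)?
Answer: -221/2 ≈ -110.50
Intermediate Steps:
x = -3/2 (x = -½*3 = -3/2 ≈ -1.5000)
I(g, K) = 4 + K (I(g, K) = K + 4 = 4 + K)
(m(4) + I(-5, x))*(-17) = (4 + (4 - 3/2))*(-17) = (4 + 5/2)*(-17) = (13/2)*(-17) = -221/2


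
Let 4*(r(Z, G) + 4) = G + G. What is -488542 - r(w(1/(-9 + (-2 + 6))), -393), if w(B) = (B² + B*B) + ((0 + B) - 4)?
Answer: -976683/2 ≈ -4.8834e+5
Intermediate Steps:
w(B) = -4 + B + 2*B² (w(B) = (B² + B²) + (B - 4) = 2*B² + (-4 + B) = -4 + B + 2*B²)
r(Z, G) = -4 + G/2 (r(Z, G) = -4 + (G + G)/4 = -4 + (2*G)/4 = -4 + G/2)
-488542 - r(w(1/(-9 + (-2 + 6))), -393) = -488542 - (-4 + (½)*(-393)) = -488542 - (-4 - 393/2) = -488542 - 1*(-401/2) = -488542 + 401/2 = -976683/2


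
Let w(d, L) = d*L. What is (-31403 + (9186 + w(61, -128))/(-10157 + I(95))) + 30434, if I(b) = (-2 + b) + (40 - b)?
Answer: -9806689/10119 ≈ -969.14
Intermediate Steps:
I(b) = 38
w(d, L) = L*d
(-31403 + (9186 + w(61, -128))/(-10157 + I(95))) + 30434 = (-31403 + (9186 - 128*61)/(-10157 + 38)) + 30434 = (-31403 + (9186 - 7808)/(-10119)) + 30434 = (-31403 + 1378*(-1/10119)) + 30434 = (-31403 - 1378/10119) + 30434 = -317768335/10119 + 30434 = -9806689/10119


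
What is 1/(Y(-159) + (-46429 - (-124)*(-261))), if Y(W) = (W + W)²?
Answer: 1/22331 ≈ 4.4781e-5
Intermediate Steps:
Y(W) = 4*W² (Y(W) = (2*W)² = 4*W²)
1/(Y(-159) + (-46429 - (-124)*(-261))) = 1/(4*(-159)² + (-46429 - (-124)*(-261))) = 1/(4*25281 + (-46429 - 1*32364)) = 1/(101124 + (-46429 - 32364)) = 1/(101124 - 78793) = 1/22331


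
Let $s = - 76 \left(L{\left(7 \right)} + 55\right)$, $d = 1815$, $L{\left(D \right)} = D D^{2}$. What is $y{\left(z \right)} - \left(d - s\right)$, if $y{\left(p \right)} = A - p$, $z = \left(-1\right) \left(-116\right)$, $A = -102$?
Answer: $-32281$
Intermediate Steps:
$z = 116$
$L{\left(D \right)} = D^{3}$
$s = -30248$ ($s = - 76 \left(7^{3} + 55\right) = - 76 \left(343 + 55\right) = \left(-76\right) 398 = -30248$)
$y{\left(p \right)} = -102 - p$
$y{\left(z \right)} - \left(d - s\right) = \left(-102 - 116\right) - 32063 = -218 - 32063 = -32281$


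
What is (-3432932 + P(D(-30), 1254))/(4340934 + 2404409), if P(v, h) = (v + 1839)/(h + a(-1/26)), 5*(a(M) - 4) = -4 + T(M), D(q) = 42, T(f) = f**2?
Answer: -14587678608304/28663235587591 ≈ -0.50893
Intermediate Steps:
a(M) = 16/5 + M**2/5 (a(M) = 4 + (-4 + M**2)/5 = 4 + (-4/5 + M**2/5) = 16/5 + M**2/5)
P(v, h) = (1839 + v)/(10817/3380 + h) (P(v, h) = (v + 1839)/(h + (16/5 + (-1/26)**2/5)) = (1839 + v)/(h + (16/5 + (-1*1/26)**2/5)) = (1839 + v)/(h + (16/5 + (-1/26)**2/5)) = (1839 + v)/(h + (16/5 + (1/5)*(1/676))) = (1839 + v)/(h + (16/5 + 1/3380)) = (1839 + v)/(h + 10817/3380) = (1839 + v)/(10817/3380 + h))
(-3432932 + P(D(-30), 1254))/(4340934 + 2404409) = (-3432932 + 3380*(1839 + 42)/(10817 + 3380*1254))/(4340934 + 2404409) = (-3432932 + 3380*1881/(10817 + 4238520))/6745343 = (-3432932 + 3380*1881/4249337)*(1/6745343) = (-3432932 + 3380*(1/4249337)*1881)*(1/6745343) = (-3432932 + 6357780/4249337)*(1/6745343) = -14587678608304/4249337*1/6745343 = -14587678608304/28663235587591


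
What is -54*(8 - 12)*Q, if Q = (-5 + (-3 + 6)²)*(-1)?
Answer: -864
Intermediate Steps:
Q = -4 (Q = (-5 + 3²)*(-1) = (-5 + 9)*(-1) = 4*(-1) = -4)
-54*(8 - 12)*Q = -54*(8 - 12)*(-4) = -(-216)*(-4) = -54*16 = -864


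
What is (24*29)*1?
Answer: 696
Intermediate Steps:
(24*29)*1 = 696*1 = 696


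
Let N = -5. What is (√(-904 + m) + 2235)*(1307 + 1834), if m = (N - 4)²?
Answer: 7020135 + 3141*I*√823 ≈ 7.0201e+6 + 90109.0*I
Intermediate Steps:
m = 81 (m = (-5 - 4)² = (-9)² = 81)
(√(-904 + m) + 2235)*(1307 + 1834) = (√(-904 + 81) + 2235)*(1307 + 1834) = (√(-823) + 2235)*3141 = (I*√823 + 2235)*3141 = (2235 + I*√823)*3141 = 7020135 + 3141*I*√823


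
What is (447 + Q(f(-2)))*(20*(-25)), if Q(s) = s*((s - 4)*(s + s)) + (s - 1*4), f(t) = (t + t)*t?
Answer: -481500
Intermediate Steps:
f(t) = 2*t² (f(t) = (2*t)*t = 2*t²)
Q(s) = -4 + s + 2*s²*(-4 + s) (Q(s) = s*((-4 + s)*(2*s)) + (s - 4) = s*(2*s*(-4 + s)) + (-4 + s) = 2*s²*(-4 + s) + (-4 + s) = -4 + s + 2*s²*(-4 + s))
(447 + Q(f(-2)))*(20*(-25)) = (447 + (-4 + 2*(-2)² - 8*(2*(-2)²)² + 2*(2*(-2)²)³))*(20*(-25)) = (447 + (-4 + 2*4 - 8*(2*4)² + 2*(2*4)³))*(-500) = (447 + (-4 + 8 - 8*8² + 2*8³))*(-500) = (447 + (-4 + 8 - 8*64 + 2*512))*(-500) = (447 + (-4 + 8 - 512 + 1024))*(-500) = (447 + 516)*(-500) = 963*(-500) = -481500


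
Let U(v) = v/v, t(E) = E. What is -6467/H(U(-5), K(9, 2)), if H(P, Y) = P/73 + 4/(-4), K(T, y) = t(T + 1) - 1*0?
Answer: 472091/72 ≈ 6556.8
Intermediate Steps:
U(v) = 1
K(T, y) = 1 + T (K(T, y) = (T + 1) - 1*0 = (1 + T) + 0 = 1 + T)
H(P, Y) = -1 + P/73 (H(P, Y) = P*(1/73) + 4*(-¼) = P/73 - 1 = -1 + P/73)
-6467/H(U(-5), K(9, 2)) = -6467/(-1 + (1/73)*1) = -6467/(-1 + 1/73) = -6467/(-72/73) = -6467*(-73/72) = 472091/72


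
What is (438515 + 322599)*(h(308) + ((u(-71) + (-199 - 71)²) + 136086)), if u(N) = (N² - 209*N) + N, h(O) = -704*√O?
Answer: 174139077630 - 1071648512*√77 ≈ 1.6474e+11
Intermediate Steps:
u(N) = N² - 208*N
(438515 + 322599)*(h(308) + ((u(-71) + (-199 - 71)²) + 136086)) = (438515 + 322599)*(-1408*√77 + ((-71*(-208 - 71) + (-199 - 71)²) + 136086)) = 761114*(-1408*√77 + ((-71*(-279) + (-270)²) + 136086)) = 761114*(-1408*√77 + ((19809 + 72900) + 136086)) = 761114*(-1408*√77 + (92709 + 136086)) = 761114*(-1408*√77 + 228795) = 761114*(228795 - 1408*√77) = 174139077630 - 1071648512*√77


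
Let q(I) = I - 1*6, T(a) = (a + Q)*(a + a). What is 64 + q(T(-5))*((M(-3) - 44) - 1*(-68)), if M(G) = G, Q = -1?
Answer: 1198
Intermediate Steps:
T(a) = 2*a*(-1 + a) (T(a) = (a - 1)*(a + a) = (-1 + a)*(2*a) = 2*a*(-1 + a))
q(I) = -6 + I (q(I) = I - 6 = -6 + I)
64 + q(T(-5))*((M(-3) - 44) - 1*(-68)) = 64 + (-6 + 2*(-5)*(-1 - 5))*((-3 - 44) - 1*(-68)) = 64 + (-6 + 2*(-5)*(-6))*(-47 + 68) = 64 + (-6 + 60)*21 = 64 + 54*21 = 64 + 1134 = 1198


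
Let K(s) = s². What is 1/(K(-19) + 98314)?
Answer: 1/98675 ≈ 1.0134e-5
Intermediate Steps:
1/(K(-19) + 98314) = 1/((-19)² + 98314) = 1/(361 + 98314) = 1/98675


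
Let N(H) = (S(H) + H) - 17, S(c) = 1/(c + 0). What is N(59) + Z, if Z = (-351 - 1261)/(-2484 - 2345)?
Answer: 12066199/284911 ≈ 42.351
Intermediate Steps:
Z = 1612/4829 (Z = -1612/(-4829) = -1612*(-1/4829) = 1612/4829 ≈ 0.33382)
S(c) = 1/c
N(H) = -17 + H + 1/H (N(H) = (1/H + H) - 17 = (H + 1/H) - 17 = -17 + H + 1/H)
N(59) + Z = (-17 + 59 + 1/59) + 1612/4829 = 2479/59 + 1612/4829 = 12066199/284911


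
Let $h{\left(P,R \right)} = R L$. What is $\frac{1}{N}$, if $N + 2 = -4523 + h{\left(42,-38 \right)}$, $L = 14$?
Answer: $- \frac{1}{5057} \approx -0.00019775$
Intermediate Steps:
$h{\left(P,R \right)} = 14 R$ ($h{\left(P,R \right)} = R 14 = 14 R$)
$N = -5057$ ($N = -2 + \left(-4523 + 14 \left(-38\right)\right) = -2 - 5055 = -5057$)
$\frac{1}{N} = \frac{1}{-5057} = - \frac{1}{5057}$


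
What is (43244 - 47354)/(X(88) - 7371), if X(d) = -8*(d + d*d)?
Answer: 4110/70027 ≈ 0.058692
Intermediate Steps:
X(d) = -8*d - 8*d² (X(d) = -8*(d + d²) = -8*d - 8*d²)
(43244 - 47354)/(X(88) - 7371) = (43244 - 47354)/(-8*88*(1 + 88) - 7371) = -4110/(-8*88*89 - 7371) = -4110/(-62656 - 7371) = -4110/(-70027) = -4110*(-1/70027) = 4110/70027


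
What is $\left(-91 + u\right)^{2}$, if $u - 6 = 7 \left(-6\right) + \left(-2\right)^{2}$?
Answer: $15129$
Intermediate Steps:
$u = -32$ ($u = 6 + \left(7 \left(-6\right) + \left(-2\right)^{2}\right) = 6 + \left(-42 + 4\right) = 6 - 38 = -32$)
$\left(-91 + u\right)^{2} = \left(-91 - 32\right)^{2} = \left(-123\right)^{2} = 15129$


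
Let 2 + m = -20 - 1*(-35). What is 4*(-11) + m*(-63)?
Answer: -863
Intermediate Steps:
m = 13 (m = -2 + (-20 - 1*(-35)) = -2 + (-20 + 35) = -2 + 15 = 13)
4*(-11) + m*(-63) = 4*(-11) + 13*(-63) = -44 - 819 = -863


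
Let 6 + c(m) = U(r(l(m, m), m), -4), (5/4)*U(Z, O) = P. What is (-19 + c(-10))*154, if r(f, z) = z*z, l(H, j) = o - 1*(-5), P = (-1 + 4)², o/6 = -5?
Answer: -13706/5 ≈ -2741.2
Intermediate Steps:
o = -30 (o = 6*(-5) = -30)
P = 9 (P = 3² = 9)
l(H, j) = -25 (l(H, j) = -30 - 1*(-5) = -30 + 5 = -25)
r(f, z) = z²
U(Z, O) = 36/5 (U(Z, O) = (⅘)*9 = 36/5)
c(m) = 6/5 (c(m) = -6 + 36/5 = 6/5)
(-19 + c(-10))*154 = (-19 + 6/5)*154 = -89/5*154 = -13706/5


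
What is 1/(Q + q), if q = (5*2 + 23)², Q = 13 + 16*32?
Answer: 1/1614 ≈ 0.00061958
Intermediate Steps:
Q = 525 (Q = 13 + 512 = 525)
q = 1089 (q = (10 + 23)² = 33² = 1089)
1/(Q + q) = 1/(525 + 1089) = 1/1614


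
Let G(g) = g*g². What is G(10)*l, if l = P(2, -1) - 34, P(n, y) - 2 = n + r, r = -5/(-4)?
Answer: -28750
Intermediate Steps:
G(g) = g³
r = 5/4 (r = -5*(-1)/4 = -5*(-¼) = 5/4 ≈ 1.2500)
P(n, y) = 13/4 + n (P(n, y) = 2 + (n + 5/4) = 2 + (5/4 + n) = 13/4 + n)
l = -115/4 (l = (13/4 + 2) - 34 = 21/4 - 34 = -115/4 ≈ -28.750)
G(10)*l = 10³*(-115/4) = 1000*(-115/4) = -28750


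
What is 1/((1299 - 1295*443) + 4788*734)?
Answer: 1/2942006 ≈ 3.3990e-7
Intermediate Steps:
1/((1299 - 1295*443) + 4788*734) = 1/((1299 - 573685) + 3514392) = 1/(-572386 + 3514392) = 1/2942006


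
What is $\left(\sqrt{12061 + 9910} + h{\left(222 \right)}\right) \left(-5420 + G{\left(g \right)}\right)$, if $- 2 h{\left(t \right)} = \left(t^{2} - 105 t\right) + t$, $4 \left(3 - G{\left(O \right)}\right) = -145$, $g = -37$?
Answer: $\frac{140954127}{2} - \frac{21523 \sqrt{21971}}{4} \approx 6.9679 \cdot 10^{7}$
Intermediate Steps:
$G{\left(O \right)} = \frac{157}{4}$ ($G{\left(O \right)} = 3 - - \frac{145}{4} = 3 + \frac{145}{4} = \frac{157}{4}$)
$h{\left(t \right)} = 52 t - \frac{t^{2}}{2}$ ($h{\left(t \right)} = - \frac{\left(t^{2} - 105 t\right) + t}{2} = - \frac{t^{2} - 104 t}{2} = 52 t - \frac{t^{2}}{2}$)
$\left(\sqrt{12061 + 9910} + h{\left(222 \right)}\right) \left(-5420 + G{\left(g \right)}\right) = \left(\sqrt{12061 + 9910} + \frac{1}{2} \cdot 222 \left(104 - 222\right)\right) \left(-5420 + \frac{157}{4}\right) = \left(\sqrt{21971} + \frac{1}{2} \cdot 222 \left(104 - 222\right)\right) \left(- \frac{21523}{4}\right) = \left(\sqrt{21971} + \frac{1}{2} \cdot 222 \left(-118\right)\right) \left(- \frac{21523}{4}\right) = \left(\sqrt{21971} - 13098\right) \left(- \frac{21523}{4}\right) = \left(-13098 + \sqrt{21971}\right) \left(- \frac{21523}{4}\right) = \frac{140954127}{2} - \frac{21523 \sqrt{21971}}{4}$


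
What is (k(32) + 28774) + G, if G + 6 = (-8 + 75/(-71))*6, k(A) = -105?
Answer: 2031215/71 ≈ 28609.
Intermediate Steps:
G = -4284/71 (G = -6 + (-8 + 75/(-71))*6 = -6 + (-8 + 75*(-1/71))*6 = -6 + (-8 - 75/71)*6 = -6 - 643/71*6 = -6 - 3858/71 = -4284/71 ≈ -60.338)
(k(32) + 28774) + G = (-105 + 28774) - 4284/71 = 28669 - 4284/71 = 2031215/71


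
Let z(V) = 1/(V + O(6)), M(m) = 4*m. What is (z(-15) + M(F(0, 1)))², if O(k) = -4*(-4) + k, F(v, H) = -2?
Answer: 3025/49 ≈ 61.735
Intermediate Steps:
O(k) = 16 + k
z(V) = 1/(22 + V) (z(V) = 1/(V + (16 + 6)) = 1/(V + 22) = 1/(22 + V))
(z(-15) + M(F(0, 1)))² = (1/(22 - 15) + 4*(-2))² = (1/7 - 8)² = (⅐ - 8)² = (-55/7)² = 3025/49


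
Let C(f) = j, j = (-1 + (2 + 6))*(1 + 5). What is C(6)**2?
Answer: 1764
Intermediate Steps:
j = 42 (j = (-1 + 8)*6 = 7*6 = 42)
C(f) = 42
C(6)**2 = 42**2 = 1764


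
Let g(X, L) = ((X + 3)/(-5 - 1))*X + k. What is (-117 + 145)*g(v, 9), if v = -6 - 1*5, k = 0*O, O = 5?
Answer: -1232/3 ≈ -410.67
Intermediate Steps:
k = 0 (k = 0*5 = 0)
v = -11 (v = -6 - 5 = -11)
g(X, L) = X*(-½ - X/6) (g(X, L) = ((X + 3)/(-5 - 1))*X + 0 = ((3 + X)/(-6))*X + 0 = ((3 + X)*(-⅙))*X + 0 = (-½ - X/6)*X + 0 = X*(-½ - X/6) + 0 = X*(-½ - X/6))
(-117 + 145)*g(v, 9) = (-117 + 145)*((⅙)*(-11)*(-3 - 1*(-11))) = 28*((⅙)*(-11)*(-3 + 11)) = 28*((⅙)*(-11)*8) = 28*(-44/3) = -1232/3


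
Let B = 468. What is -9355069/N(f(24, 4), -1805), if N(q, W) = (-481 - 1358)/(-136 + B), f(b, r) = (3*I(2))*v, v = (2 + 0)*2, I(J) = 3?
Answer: 3105882908/1839 ≈ 1.6889e+6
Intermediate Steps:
v = 4 (v = 2*2 = 4)
f(b, r) = 36 (f(b, r) = (3*3)*4 = 9*4 = 36)
N(q, W) = -1839/332 (N(q, W) = (-481 - 1358)/(-136 + 468) = -1839/332)
-9355069/N(f(24, 4), -1805) = -9355069/(-1839/332) = -9355069*(-332/1839) = 3105882908/1839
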